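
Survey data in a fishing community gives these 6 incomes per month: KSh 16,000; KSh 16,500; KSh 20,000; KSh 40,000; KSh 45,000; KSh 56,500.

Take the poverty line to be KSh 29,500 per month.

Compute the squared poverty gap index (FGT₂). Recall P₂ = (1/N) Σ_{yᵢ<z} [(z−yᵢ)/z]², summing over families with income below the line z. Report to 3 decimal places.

0.085

Below z: KSh 16,000, KSh 16,500, KSh 20,000 (q = 3 of N = 6).
Gap ratios (z−y)/z: (29500−16000)/29500 = 0.4576; (29500−16500)/29500 = 0.4407; (29500−20000)/29500 = 0.3220.
Squared: 0.2094; 0.1942; 0.1037.
Sum = 0.507325; P₂ = 0.507325 / 6 = 0.085.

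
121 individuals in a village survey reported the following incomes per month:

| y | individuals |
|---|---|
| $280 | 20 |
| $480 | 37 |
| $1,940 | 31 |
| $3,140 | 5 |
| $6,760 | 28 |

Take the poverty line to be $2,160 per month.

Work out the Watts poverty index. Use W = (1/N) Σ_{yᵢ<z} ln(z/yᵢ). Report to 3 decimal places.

0.825

Below z: 20×$280, 37×$480, 31×$1,940 (q = 88 of N = 121).
Log gaps: ln(2160/280) = 2.0431 (×20); ln(2160/480) = 1.5041 (×37); ln(2160/1940) = 0.1074 (×31).
W = 99.842369 / 121 = 0.825.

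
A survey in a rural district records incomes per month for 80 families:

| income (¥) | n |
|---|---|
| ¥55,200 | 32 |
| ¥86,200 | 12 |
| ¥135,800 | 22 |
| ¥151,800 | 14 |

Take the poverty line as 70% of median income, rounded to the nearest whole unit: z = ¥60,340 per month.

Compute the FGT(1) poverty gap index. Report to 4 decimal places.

0.0341

Below the line: 32×¥55,200 (q = 32 of N = 80).
Relative gaps: (60340−55200)/60340 = 0.0852 (×32).
Σ = 2.725887. Dividing by the full population N = 80 gives P₁ = 0.0341.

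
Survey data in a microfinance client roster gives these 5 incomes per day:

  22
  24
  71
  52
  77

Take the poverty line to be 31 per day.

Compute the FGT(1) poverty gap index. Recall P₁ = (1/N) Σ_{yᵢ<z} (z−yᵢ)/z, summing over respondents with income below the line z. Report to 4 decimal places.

Incomes under z: 22, 24 (q = 2 of N = 5).
Normalized shortfalls: (31−22)/31 = 0.2903; (31−24)/31 = 0.2258.
Sum of shortfalls = 0.516129; P₁ averages over all N: 0.516129 / 5 = 0.1032.

0.1032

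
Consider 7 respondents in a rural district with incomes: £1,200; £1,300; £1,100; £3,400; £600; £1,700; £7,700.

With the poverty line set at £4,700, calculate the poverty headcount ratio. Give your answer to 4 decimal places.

6 of the 7 respondents have income below £4,700.
H = 6/7 = 0.8571.

0.8571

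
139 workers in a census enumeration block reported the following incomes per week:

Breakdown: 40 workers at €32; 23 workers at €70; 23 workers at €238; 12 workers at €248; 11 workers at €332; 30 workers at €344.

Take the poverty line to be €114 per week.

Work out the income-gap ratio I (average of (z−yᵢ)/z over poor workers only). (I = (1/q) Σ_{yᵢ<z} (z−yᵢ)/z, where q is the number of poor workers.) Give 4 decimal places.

Below z: 40×€32, 23×€70 (q = 63 of N = 139).
Shortfall ratios (z−y)/z: 0.7193 (×40), 0.3860 (×23); sum = 37.649123.
The income-gap ratio divides by q (the poor only): 37.649123 / 63 = 0.5976.

0.5976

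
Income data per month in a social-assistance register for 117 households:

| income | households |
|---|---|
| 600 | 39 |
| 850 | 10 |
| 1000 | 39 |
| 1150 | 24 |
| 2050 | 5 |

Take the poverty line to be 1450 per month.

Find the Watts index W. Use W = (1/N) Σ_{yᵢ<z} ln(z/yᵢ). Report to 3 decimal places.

0.511

Incomes under z: 39×600, 10×850, 39×1000, 24×1150 (q = 112 of N = 117).
Log gaps: ln(1450/600) = 0.8824 (×39); ln(1450/850) = 0.5341 (×10); ln(1450/1000) = 0.3716 (×39); ln(1450/1150) = 0.2318 (×24).
W = 59.808220 / 117 = 0.511.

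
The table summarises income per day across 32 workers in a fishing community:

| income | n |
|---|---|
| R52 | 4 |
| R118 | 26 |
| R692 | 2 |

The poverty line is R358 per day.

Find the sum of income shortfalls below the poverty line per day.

Below z: 4×R52, 26×R118 (q = 30 of N = 32).
Individual gaps: 4×(358−52) = 1224; 26×(358−118) = 6240.
Aggregate gap = R7,464.

R7,464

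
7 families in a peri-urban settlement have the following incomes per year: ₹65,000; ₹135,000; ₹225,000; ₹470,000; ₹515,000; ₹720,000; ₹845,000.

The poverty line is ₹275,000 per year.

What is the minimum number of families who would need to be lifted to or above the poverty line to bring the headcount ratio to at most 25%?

2

Currently q = 3 of N = 7 are below the line (H = 0.429).
A headcount ratio of at most 25% allows at most ⌊0.25 × 7⌋ = 1 poor families.
So at least 3 − 1 = 2 must be lifted.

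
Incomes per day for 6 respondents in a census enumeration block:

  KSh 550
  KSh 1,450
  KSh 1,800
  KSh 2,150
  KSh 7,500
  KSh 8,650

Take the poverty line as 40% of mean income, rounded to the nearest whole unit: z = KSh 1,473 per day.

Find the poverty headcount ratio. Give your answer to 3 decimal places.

0.333

2 of the 6 respondents have income below KSh 1,473.
H = 2/6 = 0.333.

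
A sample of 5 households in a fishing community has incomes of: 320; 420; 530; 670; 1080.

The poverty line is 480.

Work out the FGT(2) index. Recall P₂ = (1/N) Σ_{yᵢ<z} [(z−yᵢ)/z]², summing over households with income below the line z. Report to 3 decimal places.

0.025

Below z: 320, 420 (q = 2 of N = 5).
Shortfall ratios: (480−320)/480 = 0.3333; (480−420)/480 = 0.1250.
Squared: 0.1111; 0.0156.
Sum = 0.126736; P₂ = 0.126736 / 5 = 0.025.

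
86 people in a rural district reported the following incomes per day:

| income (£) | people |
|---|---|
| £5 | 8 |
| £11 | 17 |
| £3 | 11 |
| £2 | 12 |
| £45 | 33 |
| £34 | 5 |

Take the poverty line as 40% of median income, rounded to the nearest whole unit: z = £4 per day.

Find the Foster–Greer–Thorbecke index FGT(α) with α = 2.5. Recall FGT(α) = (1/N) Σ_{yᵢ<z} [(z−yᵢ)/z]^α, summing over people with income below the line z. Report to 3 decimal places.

Below z: 12×£2, 11×£3 (q = 23 of N = 86).
Normalized shortfalls: (4−2)/4 = 0.5000 (×12); (4−3)/4 = 0.2500 (×11).
Raised to α = 2.5: 0.17678 (×12); 0.03125 (×11).
Sum = 2.465070; FGT(2.5) = 2.465070 / 86 = 0.029.

0.029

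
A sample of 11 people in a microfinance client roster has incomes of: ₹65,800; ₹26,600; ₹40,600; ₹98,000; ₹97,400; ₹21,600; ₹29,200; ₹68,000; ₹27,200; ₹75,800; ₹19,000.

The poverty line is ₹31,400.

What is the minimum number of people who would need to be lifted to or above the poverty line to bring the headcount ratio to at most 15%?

5 of the 11 people are poor, so H = 5/11 = 0.455.
A headcount ratio of at most 15% allows at most ⌊0.15 × 11⌋ = 1 poor people.
So at least 5 − 1 = 4 must be lifted.

4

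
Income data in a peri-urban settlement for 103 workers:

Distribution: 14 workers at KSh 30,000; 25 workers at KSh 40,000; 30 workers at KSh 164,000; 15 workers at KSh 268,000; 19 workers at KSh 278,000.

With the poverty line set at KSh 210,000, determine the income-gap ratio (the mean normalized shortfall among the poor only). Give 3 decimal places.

Below the line: 14×KSh 30,000, 25×KSh 40,000, 30×KSh 164,000 (q = 69 of N = 103).
Shortfall ratios (z−y)/z: 0.8571 (×14), 0.8095 (×25), 0.2190 (×30); sum = 38.809524.
I averages over the q = 69 poor units only: 38.809524 / 69 = 0.562.

0.562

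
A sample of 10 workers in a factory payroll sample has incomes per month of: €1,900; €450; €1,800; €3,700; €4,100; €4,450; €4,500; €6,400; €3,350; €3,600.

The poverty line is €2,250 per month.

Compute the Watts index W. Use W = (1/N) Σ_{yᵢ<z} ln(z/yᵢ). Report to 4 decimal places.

0.2002

Below the line: €450, €1,800, €1,900 (q = 3 of N = 10).
Log shortfalls: ln(2250/450) = 1.6094; ln(2250/1800) = 0.2231; ln(2250/1900) = 0.1691.
W = 2.001658 / 10 = 0.2002.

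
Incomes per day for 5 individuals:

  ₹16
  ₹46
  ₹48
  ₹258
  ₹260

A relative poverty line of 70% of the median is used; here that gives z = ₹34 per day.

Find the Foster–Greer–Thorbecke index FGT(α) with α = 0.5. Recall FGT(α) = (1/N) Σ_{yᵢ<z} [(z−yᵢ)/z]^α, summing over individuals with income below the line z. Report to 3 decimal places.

0.146

Incomes under z: ₹16 (q = 1 of N = 5).
Gap ratios (z−y)/z: (34−16)/34 = 0.5294.
Raised to α = 0.5: 0.72761.
Sum = 0.727607; FGT(0.5) = 0.727607 / 5 = 0.146.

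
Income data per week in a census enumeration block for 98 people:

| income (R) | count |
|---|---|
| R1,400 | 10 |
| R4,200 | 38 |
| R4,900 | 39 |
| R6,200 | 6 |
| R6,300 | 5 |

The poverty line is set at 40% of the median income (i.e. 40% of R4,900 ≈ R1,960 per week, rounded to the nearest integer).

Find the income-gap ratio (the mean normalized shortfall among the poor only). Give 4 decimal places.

0.2857

Incomes under z: 10×R1,400 (q = 10 of N = 98).
Relative gaps: 0.2857 (×10); sum = 2.857143.
The income-gap ratio divides by q (the poor only): 2.857143 / 10 = 0.2857.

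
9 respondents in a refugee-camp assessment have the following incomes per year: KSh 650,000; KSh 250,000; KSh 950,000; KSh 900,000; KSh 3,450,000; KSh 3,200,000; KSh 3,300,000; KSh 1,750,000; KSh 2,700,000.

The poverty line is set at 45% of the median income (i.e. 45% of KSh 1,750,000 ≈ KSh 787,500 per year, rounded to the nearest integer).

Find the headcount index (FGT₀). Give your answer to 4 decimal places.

2 of the 9 respondents have income below KSh 787,500.
H = 2/9 = 0.2222.

0.2222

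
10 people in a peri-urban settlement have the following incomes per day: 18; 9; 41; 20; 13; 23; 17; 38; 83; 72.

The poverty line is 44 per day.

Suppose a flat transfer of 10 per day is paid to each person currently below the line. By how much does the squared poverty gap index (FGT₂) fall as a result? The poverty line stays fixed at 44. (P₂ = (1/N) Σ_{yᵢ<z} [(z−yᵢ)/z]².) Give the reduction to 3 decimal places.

0.141

Before: below the line — 9, 13, 17, 18, 20, 23, 38, 41; squared poverty gap index (FGT₂) = 0.24034.
After the 10 transfer: below the line — 19, 23, 27, 28, 30, 33; squared poverty gap index (FGT₂) = 0.09959.
Reduction = 0.24034 − 0.09959 = 0.141.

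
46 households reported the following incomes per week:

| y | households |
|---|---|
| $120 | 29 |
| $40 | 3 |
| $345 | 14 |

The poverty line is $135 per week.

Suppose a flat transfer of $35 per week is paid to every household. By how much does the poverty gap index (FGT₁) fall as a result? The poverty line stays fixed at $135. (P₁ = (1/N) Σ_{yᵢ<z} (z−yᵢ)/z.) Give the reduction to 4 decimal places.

0.0870

Before: below the line — 3×$40, 29×$120; poverty gap index (FGT₁) = 0.115942.
After the $35 transfer: below the line — 3×$75; poverty gap index (FGT₁) = 0.028986.
Reduction = 0.115942 − 0.028986 = 0.0870.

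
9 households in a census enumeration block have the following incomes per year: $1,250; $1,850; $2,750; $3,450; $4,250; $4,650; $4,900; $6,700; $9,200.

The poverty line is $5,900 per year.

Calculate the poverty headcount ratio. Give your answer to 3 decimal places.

7 of the 9 households have income below $5,900.
H = 7/9 = 0.778.

0.778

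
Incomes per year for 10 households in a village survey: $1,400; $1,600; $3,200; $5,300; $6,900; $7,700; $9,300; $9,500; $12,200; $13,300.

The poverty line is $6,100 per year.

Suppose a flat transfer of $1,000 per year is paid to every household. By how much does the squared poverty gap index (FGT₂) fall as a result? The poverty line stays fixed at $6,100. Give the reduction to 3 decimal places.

Before: below the line — $1,400, $1,600, $3,200, $5,300; squared poverty gap index (FGT₂) = 0.13811.
After the $1,000 transfer: below the line — $2,400, $2,600, $4,200; squared poverty gap index (FGT₂) = 0.07941.
Reduction = 0.13811 − 0.07941 = 0.059.

0.059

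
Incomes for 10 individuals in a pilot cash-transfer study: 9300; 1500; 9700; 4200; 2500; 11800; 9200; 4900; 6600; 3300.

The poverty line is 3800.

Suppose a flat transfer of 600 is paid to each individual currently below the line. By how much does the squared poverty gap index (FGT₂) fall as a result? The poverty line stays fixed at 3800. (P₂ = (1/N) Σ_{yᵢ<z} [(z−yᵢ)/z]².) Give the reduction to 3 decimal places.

Before: below the line — 1500, 2500, 3300; squared poverty gap index (FGT₂) = 0.05007.
After the 600 transfer: below the line — 2100, 3100; squared poverty gap index (FGT₂) = 0.02341.
Reduction = 0.05007 − 0.02341 = 0.027.

0.027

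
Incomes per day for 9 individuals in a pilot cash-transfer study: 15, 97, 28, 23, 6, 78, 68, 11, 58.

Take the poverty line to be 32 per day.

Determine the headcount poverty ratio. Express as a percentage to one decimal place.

5 of the 9 individuals have income below 32.
H = 5/9 = 55.6%.

55.6%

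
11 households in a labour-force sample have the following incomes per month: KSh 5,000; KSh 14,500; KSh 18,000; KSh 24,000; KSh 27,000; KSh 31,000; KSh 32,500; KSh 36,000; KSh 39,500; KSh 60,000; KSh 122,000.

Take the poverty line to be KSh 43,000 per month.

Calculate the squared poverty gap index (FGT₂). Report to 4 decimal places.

0.1875

Below the line: KSh 5,000, KSh 14,500, KSh 18,000, KSh 24,000, KSh 27,000, KSh 31,000, KSh 32,500, KSh 36,000, KSh 39,500 (q = 9 of N = 11).
Shortfall ratios: (43000−5000)/43000 = 0.8837; (43000−14500)/43000 = 0.6628; (43000−18000)/43000 = 0.5814; (43000−24000)/43000 = 0.4419; (43000−27000)/43000 = 0.3721; (43000−31000)/43000 = 0.2791; (43000−32500)/43000 = 0.2442; (43000−36000)/43000 = 0.1628; (43000−39500)/43000 = 0.0814.
Squared: 0.7810; 0.4393; 0.3380; 0.1952; 0.1385; 0.0779; 0.0596; 0.0265; 0.0066.
Sum = 2.062601; P₂ = 2.062601 / 11 = 0.1875.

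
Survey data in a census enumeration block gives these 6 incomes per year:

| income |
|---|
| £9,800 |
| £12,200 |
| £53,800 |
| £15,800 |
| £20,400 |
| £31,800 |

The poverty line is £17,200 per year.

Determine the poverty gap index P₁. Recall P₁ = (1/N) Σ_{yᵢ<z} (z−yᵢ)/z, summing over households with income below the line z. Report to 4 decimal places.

0.1337

Below z: £9,800, £12,200, £15,800 (q = 3 of N = 6).
Shortfall ratios: (17200−9800)/17200 = 0.4302; (17200−12200)/17200 = 0.2907; (17200−15800)/17200 = 0.0814.
Σ = 0.802326. Dividing by the full population N = 6 gives P₁ = 0.1337.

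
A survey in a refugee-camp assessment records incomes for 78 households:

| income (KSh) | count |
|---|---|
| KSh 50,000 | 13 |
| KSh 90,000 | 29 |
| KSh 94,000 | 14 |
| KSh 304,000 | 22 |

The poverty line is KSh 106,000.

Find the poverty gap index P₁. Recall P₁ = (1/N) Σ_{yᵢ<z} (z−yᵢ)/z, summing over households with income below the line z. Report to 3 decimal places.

0.164

Poor units: 13×KSh 50,000, 29×KSh 90,000, 14×KSh 94,000 (q = 56 of N = 78).
Normalized shortfalls: (106000−50000)/106000 = 0.5283 (×13); (106000−90000)/106000 = 0.1509 (×29); (106000−94000)/106000 = 0.1132 (×14).
Sum of shortfalls = 12.830189; P₁ averages over all N: 12.830189 / 78 = 0.164.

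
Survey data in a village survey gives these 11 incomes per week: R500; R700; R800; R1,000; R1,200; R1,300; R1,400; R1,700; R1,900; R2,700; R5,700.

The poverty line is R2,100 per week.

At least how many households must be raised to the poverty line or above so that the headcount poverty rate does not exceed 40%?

9 of the 11 households are poor, so H = 9/11 = 0.818.
A headcount ratio of at most 40% allows at most ⌊0.40 × 11⌋ = 4 poor households.
So at least 9 − 4 = 5 must be lifted.

5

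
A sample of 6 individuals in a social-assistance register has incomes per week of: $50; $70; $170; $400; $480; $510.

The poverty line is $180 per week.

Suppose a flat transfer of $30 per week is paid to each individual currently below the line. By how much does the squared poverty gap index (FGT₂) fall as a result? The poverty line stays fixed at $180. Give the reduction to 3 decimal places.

0.065

Before: below the line — $50, $70, $170; squared poverty gap index (FGT₂) = 0.14969.
After the $30 transfer: below the line — $80, $100; squared poverty gap index (FGT₂) = 0.08436.
Reduction = 0.14969 − 0.08436 = 0.065.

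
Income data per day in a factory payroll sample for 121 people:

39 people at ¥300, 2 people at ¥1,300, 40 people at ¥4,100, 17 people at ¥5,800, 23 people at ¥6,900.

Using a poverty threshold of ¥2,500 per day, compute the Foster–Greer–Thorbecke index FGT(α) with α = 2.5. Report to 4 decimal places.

0.2368

Poor units: 39×¥300, 2×¥1,300 (q = 41 of N = 121).
Normalized shortfalls: (2500−300)/2500 = 0.8800 (×39); (2500−1300)/2500 = 0.4800 (×2).
Raised to α = 2.5: 0.72645 (×39); 0.15963 (×2).
Sum = 28.650864; FGT(2.5) = 28.650864 / 121 = 0.2368.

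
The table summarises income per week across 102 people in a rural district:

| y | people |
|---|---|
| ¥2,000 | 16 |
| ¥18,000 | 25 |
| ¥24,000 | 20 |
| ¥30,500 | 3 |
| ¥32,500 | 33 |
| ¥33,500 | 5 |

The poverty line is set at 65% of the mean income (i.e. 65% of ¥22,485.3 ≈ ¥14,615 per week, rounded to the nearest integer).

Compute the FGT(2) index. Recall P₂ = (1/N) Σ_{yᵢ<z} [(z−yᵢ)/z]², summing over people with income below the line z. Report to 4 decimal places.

Incomes under z: 16×¥2,000 (q = 16 of N = 102).
Shortfall ratios: (14615−2000)/14615 = 0.8632 (×16).
Squared: 0.7450 (×16).
Sum = 11.920565; P₂ = 11.920565 / 102 = 0.1169.

0.1169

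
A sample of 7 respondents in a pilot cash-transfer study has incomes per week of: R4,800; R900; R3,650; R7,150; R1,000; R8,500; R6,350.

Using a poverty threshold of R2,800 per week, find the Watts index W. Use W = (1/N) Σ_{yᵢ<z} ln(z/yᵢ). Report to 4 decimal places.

Poor units: R900, R1,000 (q = 2 of N = 7).
Log gaps: ln(2800/900) = 1.1350; ln(2800/1000) = 1.0296.
W = 2.164599 / 7 = 0.3092.

0.3092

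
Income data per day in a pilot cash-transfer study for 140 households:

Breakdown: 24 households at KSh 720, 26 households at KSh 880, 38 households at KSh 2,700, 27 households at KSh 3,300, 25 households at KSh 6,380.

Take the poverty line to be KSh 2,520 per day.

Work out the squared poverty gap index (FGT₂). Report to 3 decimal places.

0.166

Below the line: 24×KSh 720, 26×KSh 880 (q = 50 of N = 140).
Normalized shortfalls: (2520−720)/2520 = 0.7143 (×24); (2520−880)/2520 = 0.6508 (×26).
Squared: 0.5102 (×24); 0.4235 (×26).
Sum = 23.256740; P₂ = 23.256740 / 140 = 0.166.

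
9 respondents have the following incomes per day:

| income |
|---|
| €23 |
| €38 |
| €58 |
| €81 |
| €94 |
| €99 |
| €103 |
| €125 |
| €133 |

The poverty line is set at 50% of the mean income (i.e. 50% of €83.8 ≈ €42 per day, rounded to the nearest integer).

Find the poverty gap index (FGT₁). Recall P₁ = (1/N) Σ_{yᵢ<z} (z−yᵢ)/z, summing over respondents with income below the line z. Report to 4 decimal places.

Incomes under z: €23, €38 (q = 2 of N = 9).
Relative gaps: (42−23)/42 = 0.4524; (42−38)/42 = 0.0952.
Sum of shortfalls = 0.547619; P₁ averages over all N: 0.547619 / 9 = 0.0608.

0.0608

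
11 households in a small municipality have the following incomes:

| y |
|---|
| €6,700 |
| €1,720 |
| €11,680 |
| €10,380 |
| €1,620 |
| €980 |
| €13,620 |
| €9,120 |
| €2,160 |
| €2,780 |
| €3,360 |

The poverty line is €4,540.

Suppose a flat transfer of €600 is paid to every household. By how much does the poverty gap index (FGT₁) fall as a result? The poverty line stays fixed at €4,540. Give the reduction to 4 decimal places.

Before: below the line — €980, €1,620, €1,720, €2,160, €2,780, €3,360; poverty gap index (FGT₁) = 0.292751.
After the €600 transfer: below the line — €1,580, €2,220, €2,320, €2,760, €3,380, €3,960; poverty gap index (FGT₁) = 0.220665.
Reduction = 0.292751 − 0.220665 = 0.0721.

0.0721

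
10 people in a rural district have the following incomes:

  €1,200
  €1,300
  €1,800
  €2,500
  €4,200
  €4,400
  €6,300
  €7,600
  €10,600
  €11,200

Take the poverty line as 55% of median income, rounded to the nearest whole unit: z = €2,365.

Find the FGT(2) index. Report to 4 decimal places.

Poor units: €1,200, €1,300, €1,800 (q = 3 of N = 10).
Shortfall ratios: (2365−1200)/2365 = 0.4926; (2365−1300)/2365 = 0.4503; (2365−1800)/2365 = 0.2389.
Squared: 0.2427; 0.2028; 0.0571.
Sum = 0.502514; P₂ = 0.502514 / 10 = 0.0503.

0.0503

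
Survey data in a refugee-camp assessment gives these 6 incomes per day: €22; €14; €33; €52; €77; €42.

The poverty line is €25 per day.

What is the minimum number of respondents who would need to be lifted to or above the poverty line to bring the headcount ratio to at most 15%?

2

2 of the 6 respondents are poor, so H = 2/6 = 0.333.
A headcount ratio of at most 15% allows at most ⌊0.15 × 6⌋ = 0 poor respondents.
So at least 2 − 0 = 2 must be lifted.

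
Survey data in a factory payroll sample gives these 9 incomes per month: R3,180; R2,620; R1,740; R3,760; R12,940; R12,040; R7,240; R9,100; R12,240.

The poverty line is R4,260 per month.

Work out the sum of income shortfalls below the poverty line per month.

Below the line: R1,740, R2,620, R3,180, R3,760 (q = 4 of N = 9).
Individual gaps: 4260−1740 = 2520; 4260−2620 = 1640; 4260−3180 = 1080; 4260−3760 = 500.
Aggregate gap = R5,740.

R5,740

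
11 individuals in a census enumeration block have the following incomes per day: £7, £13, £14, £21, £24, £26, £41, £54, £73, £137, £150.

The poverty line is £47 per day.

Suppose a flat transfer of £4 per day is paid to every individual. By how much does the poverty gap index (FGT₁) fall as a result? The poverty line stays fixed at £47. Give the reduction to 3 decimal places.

Before: below the line — £7, £13, £14, £21, £24, £26, £41; poverty gap index (FGT₁) = 0.35397.
After the £4 transfer: below the line — £11, £17, £18, £25, £28, £30, £45; poverty gap index (FGT₁) = 0.29981.
Reduction = 0.35397 − 0.29981 = 0.054.

0.054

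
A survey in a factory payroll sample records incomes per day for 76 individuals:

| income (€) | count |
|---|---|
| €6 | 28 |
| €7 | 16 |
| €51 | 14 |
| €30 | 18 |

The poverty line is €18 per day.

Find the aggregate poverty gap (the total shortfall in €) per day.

Below the line: 28×€6, 16×€7 (q = 44 of N = 76).
Individual gaps: 28×(18−6) = 336; 16×(18−7) = 176.
Aggregate gap = €512.

€512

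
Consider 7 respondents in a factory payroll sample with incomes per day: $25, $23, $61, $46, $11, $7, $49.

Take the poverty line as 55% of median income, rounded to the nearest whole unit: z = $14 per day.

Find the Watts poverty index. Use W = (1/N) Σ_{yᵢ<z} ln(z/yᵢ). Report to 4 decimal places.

Incomes under z: $7, $11 (q = 2 of N = 7).
Log gaps: ln(14/7) = 0.6931; ln(14/11) = 0.2412.
W = 0.934309 / 7 = 0.1335.

0.1335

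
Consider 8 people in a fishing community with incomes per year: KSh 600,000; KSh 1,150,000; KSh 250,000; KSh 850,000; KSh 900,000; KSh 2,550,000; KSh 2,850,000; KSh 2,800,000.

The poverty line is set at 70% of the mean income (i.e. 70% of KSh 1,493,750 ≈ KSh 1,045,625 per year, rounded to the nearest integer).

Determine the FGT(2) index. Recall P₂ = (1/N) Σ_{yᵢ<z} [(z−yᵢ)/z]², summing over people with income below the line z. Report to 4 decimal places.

0.1019

Below z: KSh 250,000, KSh 600,000, KSh 850,000, KSh 900,000 (q = 4 of N = 8).
Gap ratios (z−y)/z: (1045625−250000)/1045625 = 0.7609; (1045625−600000)/1045625 = 0.4262; (1045625−850000)/1045625 = 0.1871; (1045625−900000)/1045625 = 0.1393.
Squared: 0.5790; 0.1816; 0.0350; 0.0194.
Sum = 0.815010; P₂ = 0.815010 / 8 = 0.1019.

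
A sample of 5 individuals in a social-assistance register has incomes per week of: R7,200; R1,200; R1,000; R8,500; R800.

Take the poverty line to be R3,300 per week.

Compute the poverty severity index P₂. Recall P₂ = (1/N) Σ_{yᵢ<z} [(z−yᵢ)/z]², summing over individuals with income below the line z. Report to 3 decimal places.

Poor units: R800, R1,000, R1,200 (q = 3 of N = 5).
Shortfall ratios: (3300−800)/3300 = 0.7576; (3300−1000)/3300 = 0.6970; (3300−1200)/3300 = 0.6364.
Squared: 0.5739; 0.4858; 0.4050.
Sum = 1.464646; P₂ = 1.464646 / 5 = 0.293.

0.293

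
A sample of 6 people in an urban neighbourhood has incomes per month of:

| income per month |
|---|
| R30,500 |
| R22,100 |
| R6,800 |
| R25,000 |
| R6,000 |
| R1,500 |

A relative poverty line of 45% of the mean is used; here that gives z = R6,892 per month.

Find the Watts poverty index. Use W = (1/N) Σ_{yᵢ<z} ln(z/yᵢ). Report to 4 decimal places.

0.2795

Below z: R1,500, R6,000, R6,800 (q = 3 of N = 6).
Log shortfalls: ln(6892/1500) = 1.5249; ln(6892/6000) = 0.1386; ln(6892/6800) = 0.0134.
W = 1.676937 / 6 = 0.2795.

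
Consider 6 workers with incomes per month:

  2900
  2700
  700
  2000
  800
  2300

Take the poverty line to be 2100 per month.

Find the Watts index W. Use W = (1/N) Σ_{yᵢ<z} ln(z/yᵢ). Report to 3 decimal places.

Below z: 700, 800, 2000 (q = 3 of N = 6).
Log shortfalls: ln(2100/700) = 1.0986; ln(2100/800) = 0.9651; ln(2100/2000) = 0.0488.
W = 2.112483 / 6 = 0.352.

0.352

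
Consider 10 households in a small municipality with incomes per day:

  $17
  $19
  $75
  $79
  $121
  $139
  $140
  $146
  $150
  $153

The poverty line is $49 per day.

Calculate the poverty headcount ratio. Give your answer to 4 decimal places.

0.2000

2 of the 10 households have income below $49.
H = 2/10 = 0.2000.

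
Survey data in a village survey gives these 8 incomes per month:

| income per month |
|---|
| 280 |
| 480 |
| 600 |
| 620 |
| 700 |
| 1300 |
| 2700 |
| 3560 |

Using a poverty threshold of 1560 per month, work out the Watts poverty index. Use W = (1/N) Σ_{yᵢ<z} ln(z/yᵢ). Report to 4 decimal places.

Poor units: 280, 480, 600, 620, 700, 1300 (q = 6 of N = 8).
Log shortfalls: ln(1560/280) = 1.7177; ln(1560/480) = 1.1787; ln(1560/600) = 0.9555; ln(1560/620) = 0.9227; ln(1560/700) = 0.8014; ln(1560/1300) = 0.1823.
W = 5.758222 / 8 = 0.7198.

0.7198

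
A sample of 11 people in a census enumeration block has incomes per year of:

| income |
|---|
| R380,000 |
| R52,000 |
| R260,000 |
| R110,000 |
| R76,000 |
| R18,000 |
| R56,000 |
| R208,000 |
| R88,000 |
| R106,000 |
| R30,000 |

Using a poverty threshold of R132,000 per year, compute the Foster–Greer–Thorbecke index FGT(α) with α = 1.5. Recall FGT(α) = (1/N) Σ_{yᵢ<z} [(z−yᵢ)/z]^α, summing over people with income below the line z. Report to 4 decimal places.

0.2741

Below the line: R18,000, R30,000, R52,000, R56,000, R76,000, R88,000, R106,000, R110,000 (q = 8 of N = 11).
Gap ratios (z−y)/z: (132000−18000)/132000 = 0.8636; (132000−30000)/132000 = 0.7727; (132000−52000)/132000 = 0.6061; (132000−56000)/132000 = 0.5758; (132000−76000)/132000 = 0.4242; (132000−88000)/132000 = 0.3333; (132000−106000)/132000 = 0.1970; (132000−110000)/132000 = 0.1667.
Raised to α = 1.5: 0.80259; 0.67927; 0.47182; 0.43688; 0.27633; 0.19245; 0.08742; 0.06804.
Sum = 3.014790; FGT(1.5) = 3.014790 / 11 = 0.2741.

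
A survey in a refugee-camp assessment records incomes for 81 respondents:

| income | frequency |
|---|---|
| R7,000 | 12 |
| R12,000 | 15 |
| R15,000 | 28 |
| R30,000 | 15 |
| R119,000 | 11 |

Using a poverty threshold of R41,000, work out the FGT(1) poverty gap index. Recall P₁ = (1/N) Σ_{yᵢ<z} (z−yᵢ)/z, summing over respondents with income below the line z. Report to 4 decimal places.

Poor units: 12×R7,000, 15×R12,000, 28×R15,000, 15×R30,000 (q = 70 of N = 81).
Shortfall ratios: (41000−7000)/41000 = 0.8293 (×12); (41000−12000)/41000 = 0.7073 (×15); (41000−15000)/41000 = 0.6341 (×28); (41000−30000)/41000 = 0.2683 (×15).
Σ = 42.341463. Dividing by the full population N = 81 gives P₁ = 0.5227.

0.5227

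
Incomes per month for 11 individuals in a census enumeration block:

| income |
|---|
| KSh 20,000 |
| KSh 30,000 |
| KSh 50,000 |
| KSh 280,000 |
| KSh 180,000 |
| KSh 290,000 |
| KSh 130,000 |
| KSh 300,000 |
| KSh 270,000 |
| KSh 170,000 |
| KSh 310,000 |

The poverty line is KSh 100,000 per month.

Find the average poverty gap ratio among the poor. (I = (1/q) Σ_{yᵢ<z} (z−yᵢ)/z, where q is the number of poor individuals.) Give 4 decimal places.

0.6667

Below the line: KSh 20,000, KSh 30,000, KSh 50,000 (q = 3 of N = 11).
Relative gaps: 0.8000, 0.7000, 0.5000; sum = 2.000000.
I averages over the q = 3 poor units only: 2.000000 / 3 = 0.6667.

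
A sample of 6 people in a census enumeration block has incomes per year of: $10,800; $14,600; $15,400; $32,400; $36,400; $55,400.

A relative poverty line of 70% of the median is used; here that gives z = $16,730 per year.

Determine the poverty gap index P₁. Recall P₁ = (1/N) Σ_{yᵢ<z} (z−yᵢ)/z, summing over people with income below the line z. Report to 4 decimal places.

Below the line: $10,800, $14,600, $15,400 (q = 3 of N = 6).
Relative gaps: (16730−10800)/16730 = 0.3545; (16730−14600)/16730 = 0.1273; (16730−15400)/16730 = 0.0795.
Σ = 0.561267. Dividing by the full population N = 6 gives P₁ = 0.0935.

0.0935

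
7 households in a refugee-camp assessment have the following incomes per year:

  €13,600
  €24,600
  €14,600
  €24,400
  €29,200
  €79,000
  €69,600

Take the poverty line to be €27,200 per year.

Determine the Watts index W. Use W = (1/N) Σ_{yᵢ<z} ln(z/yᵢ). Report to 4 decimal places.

0.2178

Below the line: €13,600, €14,600, €24,400, €24,600 (q = 4 of N = 7).
Log shortfalls: ln(27200/13600) = 0.6931; ln(27200/14600) = 0.6222; ln(27200/24400) = 0.1086; ln(27200/24600) = 0.1005.
W = 1.524447 / 7 = 0.2178.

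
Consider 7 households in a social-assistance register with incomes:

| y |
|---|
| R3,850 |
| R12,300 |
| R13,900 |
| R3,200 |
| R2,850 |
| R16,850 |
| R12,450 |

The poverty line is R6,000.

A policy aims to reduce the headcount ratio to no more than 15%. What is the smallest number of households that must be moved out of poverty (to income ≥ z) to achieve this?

2

Currently q = 3 of N = 7 are below the line (H = 0.429).
A headcount ratio of at most 15% allows at most ⌊0.15 × 7⌋ = 1 poor households.
So at least 3 − 1 = 2 must be lifted.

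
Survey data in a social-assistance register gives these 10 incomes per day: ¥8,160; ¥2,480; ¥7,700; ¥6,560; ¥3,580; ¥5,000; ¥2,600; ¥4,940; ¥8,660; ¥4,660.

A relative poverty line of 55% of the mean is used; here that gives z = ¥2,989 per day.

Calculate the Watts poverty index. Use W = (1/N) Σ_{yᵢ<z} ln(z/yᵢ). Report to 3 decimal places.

0.033

Incomes under z: ¥2,480, ¥2,600 (q = 2 of N = 10).
Log shortfalls: ln(2989/2480) = 0.1867; ln(2989/2600) = 0.1394.
W = 0.326108 / 10 = 0.033.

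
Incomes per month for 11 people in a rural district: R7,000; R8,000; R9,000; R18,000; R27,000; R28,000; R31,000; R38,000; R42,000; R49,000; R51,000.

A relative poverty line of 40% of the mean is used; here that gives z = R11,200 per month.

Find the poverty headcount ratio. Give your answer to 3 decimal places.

0.273

3 of the 11 people have income below R11,200.
H = 3/11 = 0.273.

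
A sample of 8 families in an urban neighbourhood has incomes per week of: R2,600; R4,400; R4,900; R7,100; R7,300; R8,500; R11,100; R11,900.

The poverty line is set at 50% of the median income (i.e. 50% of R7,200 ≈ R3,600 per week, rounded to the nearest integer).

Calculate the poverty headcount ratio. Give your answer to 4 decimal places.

1 of the 8 families have income below R3,600.
H = 1/8 = 0.1250.

0.1250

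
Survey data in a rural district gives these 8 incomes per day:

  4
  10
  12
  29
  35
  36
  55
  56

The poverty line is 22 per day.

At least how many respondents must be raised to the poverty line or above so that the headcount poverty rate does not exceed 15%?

3 of the 8 respondents are poor, so H = 3/8 = 0.375.
A headcount ratio of at most 15% allows at most ⌊0.15 × 8⌋ = 1 poor respondents.
So at least 3 − 1 = 2 must be lifted.

2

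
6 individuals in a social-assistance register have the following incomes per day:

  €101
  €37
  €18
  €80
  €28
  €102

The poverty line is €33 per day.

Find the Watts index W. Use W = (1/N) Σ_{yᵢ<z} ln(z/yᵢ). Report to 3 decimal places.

0.128

Below z: €18, €28 (q = 2 of N = 6).
Log shortfalls: ln(33/18) = 0.6061; ln(33/28) = 0.1643.
W = 0.770439 / 6 = 0.128.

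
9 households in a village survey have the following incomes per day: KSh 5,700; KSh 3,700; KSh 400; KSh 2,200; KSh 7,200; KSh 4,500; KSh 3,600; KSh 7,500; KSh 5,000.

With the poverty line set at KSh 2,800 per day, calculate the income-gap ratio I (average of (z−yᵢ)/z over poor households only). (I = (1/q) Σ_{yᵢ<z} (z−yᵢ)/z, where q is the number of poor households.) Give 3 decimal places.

0.536

Below z: KSh 400, KSh 2,200 (q = 2 of N = 9).
Shortfall ratios (z−y)/z: 0.8571, 0.2143; sum = 1.071429.
The income-gap ratio divides by q (the poor only): 1.071429 / 2 = 0.536.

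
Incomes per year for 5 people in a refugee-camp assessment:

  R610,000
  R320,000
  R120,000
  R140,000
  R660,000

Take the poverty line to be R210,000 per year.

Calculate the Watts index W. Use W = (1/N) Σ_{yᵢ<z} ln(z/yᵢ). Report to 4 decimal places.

Poor units: R120,000, R140,000 (q = 2 of N = 5).
Log shortfalls: ln(210000/120000) = 0.5596; ln(210000/140000) = 0.4055.
W = 0.965081 / 5 = 0.1930.

0.1930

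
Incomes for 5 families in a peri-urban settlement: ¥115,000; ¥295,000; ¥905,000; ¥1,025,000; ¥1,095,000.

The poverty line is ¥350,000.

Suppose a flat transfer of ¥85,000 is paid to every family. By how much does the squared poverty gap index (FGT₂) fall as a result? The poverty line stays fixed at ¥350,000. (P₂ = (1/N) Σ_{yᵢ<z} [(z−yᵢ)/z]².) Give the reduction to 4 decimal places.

Before: below the line — ¥115,000, ¥295,000; squared poverty gap index (FGT₂) = 0.095102.
After the ¥85,000 transfer: below the line — ¥200,000; squared poverty gap index (FGT₂) = 0.036735.
Reduction = 0.095102 − 0.036735 = 0.0584.

0.0584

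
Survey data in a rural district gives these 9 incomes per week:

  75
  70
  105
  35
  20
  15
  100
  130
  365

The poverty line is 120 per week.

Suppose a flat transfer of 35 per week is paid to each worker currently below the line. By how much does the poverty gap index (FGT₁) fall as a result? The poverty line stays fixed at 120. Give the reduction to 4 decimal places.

Before: below the line — 15, 20, 35, 70, 75, 100, 105; poverty gap index (FGT₁) = 0.388889.
After the 35 transfer: below the line — 50, 55, 70, 105, 110; poverty gap index (FGT₁) = 0.194444.
Reduction = 0.388889 − 0.194444 = 0.1944.

0.1944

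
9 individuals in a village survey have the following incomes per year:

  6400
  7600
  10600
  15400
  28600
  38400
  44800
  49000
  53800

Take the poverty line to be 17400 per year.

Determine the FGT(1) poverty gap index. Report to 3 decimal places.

0.189

Below z: 6400, 7600, 10600, 15400 (q = 4 of N = 9).
Relative gaps: (17400−6400)/17400 = 0.6322; (17400−7600)/17400 = 0.5632; (17400−10600)/17400 = 0.3908; (17400−15400)/17400 = 0.1149.
Sum of shortfalls = 1.701149; P₁ averages over all N: 1.701149 / 9 = 0.189.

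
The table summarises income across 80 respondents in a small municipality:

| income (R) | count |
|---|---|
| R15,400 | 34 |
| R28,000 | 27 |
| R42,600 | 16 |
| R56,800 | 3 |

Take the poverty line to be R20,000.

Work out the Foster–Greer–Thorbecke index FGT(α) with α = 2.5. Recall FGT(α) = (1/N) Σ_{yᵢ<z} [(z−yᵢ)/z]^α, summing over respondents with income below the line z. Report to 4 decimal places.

0.0108

Below the line: 34×R15,400 (q = 34 of N = 80).
Normalized shortfalls: (20000−15400)/20000 = 0.2300 (×34).
Raised to α = 2.5: 0.02537 (×34).
Sum = 0.862578; FGT(2.5) = 0.862578 / 80 = 0.0108.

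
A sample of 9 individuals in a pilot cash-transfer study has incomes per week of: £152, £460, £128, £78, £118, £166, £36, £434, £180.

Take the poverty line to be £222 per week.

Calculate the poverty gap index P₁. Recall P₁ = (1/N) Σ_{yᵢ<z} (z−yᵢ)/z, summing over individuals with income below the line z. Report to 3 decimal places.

Below z: £36, £78, £118, £128, £152, £166, £180 (q = 7 of N = 9).
Shortfall ratios: (222−36)/222 = 0.8378; (222−78)/222 = 0.6486; (222−118)/222 = 0.4685; (222−128)/222 = 0.4234; (222−152)/222 = 0.3153; (222−166)/222 = 0.2523; (222−180)/222 = 0.1892.
Sum of shortfalls = 3.135135; P₁ averages over all N: 3.135135 / 9 = 0.348.

0.348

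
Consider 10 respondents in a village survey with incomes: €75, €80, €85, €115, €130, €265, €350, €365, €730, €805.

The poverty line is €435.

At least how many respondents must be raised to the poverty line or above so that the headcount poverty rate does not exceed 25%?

6

Currently q = 8 of N = 10 are below the line (H = 0.800).
A headcount ratio of at most 25% allows at most ⌊0.25 × 10⌋ = 2 poor respondents.
So at least 8 − 2 = 6 must be lifted.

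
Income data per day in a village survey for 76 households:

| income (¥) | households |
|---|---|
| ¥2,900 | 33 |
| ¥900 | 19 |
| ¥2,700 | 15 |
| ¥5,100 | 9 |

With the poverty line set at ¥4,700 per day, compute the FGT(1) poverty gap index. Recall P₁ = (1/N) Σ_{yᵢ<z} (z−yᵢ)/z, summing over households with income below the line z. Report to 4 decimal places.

Below z: 19×¥900, 15×¥2,700, 33×¥2,900 (q = 67 of N = 76).
Relative gaps: (4700−900)/4700 = 0.8085 (×19); (4700−2700)/4700 = 0.4255 (×15); (4700−2900)/4700 = 0.3830 (×33).
Σ = 34.382979. Dividing by the full population N = 76 gives P₁ = 0.4524.

0.4524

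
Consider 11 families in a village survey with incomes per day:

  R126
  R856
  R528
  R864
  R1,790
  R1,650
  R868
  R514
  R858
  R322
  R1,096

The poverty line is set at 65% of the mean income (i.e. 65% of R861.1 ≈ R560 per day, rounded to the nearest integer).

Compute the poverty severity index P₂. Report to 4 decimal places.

Below the line: R126, R322, R514, R528 (q = 4 of N = 11).
Shortfall ratios: (560−126)/560 = 0.7750; (560−322)/560 = 0.4250; (560−514)/560 = 0.0821; (560−528)/560 = 0.0571.
Squared: 0.6006; 0.1806; 0.0067; 0.0033.
Sum = 0.791263; P₂ = 0.791263 / 11 = 0.0719.

0.0719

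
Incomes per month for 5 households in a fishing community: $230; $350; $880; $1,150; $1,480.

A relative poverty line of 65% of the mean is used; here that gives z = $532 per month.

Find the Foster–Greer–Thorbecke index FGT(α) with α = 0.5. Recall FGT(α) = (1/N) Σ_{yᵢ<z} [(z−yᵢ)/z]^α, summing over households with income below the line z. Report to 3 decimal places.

Below the line: $230, $350 (q = 2 of N = 5).
Relative gaps: (532−230)/532 = 0.5677; (532−350)/532 = 0.3421.
Raised to α = 0.5: 0.75344; 0.58490.
Sum = 1.338336; FGT(0.5) = 1.338336 / 5 = 0.268.

0.268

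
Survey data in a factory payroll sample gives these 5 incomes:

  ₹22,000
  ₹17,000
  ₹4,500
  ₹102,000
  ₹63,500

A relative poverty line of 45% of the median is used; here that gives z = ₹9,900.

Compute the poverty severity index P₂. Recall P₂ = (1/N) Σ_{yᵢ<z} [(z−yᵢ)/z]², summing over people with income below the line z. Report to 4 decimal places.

0.0595

Below the line: ₹4,500 (q = 1 of N = 5).
Shortfall ratios: (9900−4500)/9900 = 0.5455.
Squared: 0.2975.
Sum = 0.297521; P₂ = 0.297521 / 5 = 0.0595.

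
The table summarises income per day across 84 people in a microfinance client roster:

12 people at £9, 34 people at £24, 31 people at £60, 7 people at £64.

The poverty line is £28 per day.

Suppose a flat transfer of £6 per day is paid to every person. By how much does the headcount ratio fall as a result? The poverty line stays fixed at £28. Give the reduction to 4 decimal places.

0.4048

Before: below the line — 12×£9, 34×£24; headcount ratio = 0.547619.
After the £6 transfer: below the line — 12×£15; headcount ratio = 0.142857.
Reduction = 0.547619 − 0.142857 = 0.4048.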